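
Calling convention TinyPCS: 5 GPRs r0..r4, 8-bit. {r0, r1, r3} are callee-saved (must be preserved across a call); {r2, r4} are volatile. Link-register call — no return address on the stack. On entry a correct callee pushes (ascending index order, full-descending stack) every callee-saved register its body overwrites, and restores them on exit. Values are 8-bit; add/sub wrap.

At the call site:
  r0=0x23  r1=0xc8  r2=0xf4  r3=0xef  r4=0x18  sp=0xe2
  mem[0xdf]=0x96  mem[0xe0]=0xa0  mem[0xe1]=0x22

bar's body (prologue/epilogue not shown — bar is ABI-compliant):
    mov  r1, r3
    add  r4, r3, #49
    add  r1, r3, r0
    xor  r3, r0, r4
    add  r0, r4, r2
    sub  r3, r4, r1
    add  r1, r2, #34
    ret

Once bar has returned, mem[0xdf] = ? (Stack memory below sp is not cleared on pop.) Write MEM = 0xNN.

MEM = 0xef

prologue: push r0 -> mem[0xe1]=0x23, sp=0xe1
prologue: push r1 -> mem[0xe0]=0xc8, sp=0xe0
prologue: push r3 -> mem[0xdf]=0xef, sp=0xdf
body[0] mov  r1, r3 -> r1=0xef
body[1] add  r4, r3, #49 -> r4=0x20
body[2] add  r1, r3, r0 -> r1=0x12
body[3] xor  r3, r0, r4 -> r3=0x03
body[4] add  r0, r4, r2 -> r0=0x14
body[5] sub  r3, r4, r1 -> r3=0x0e
body[6] add  r1, r2, #34 -> r1=0x16
epilogue: pop r3=0xef, sp=0xe0
epilogue: pop r1=0xc8, sp=0xe1
epilogue: pop r0=0x23, sp=0xe2
prologue pushed ['r0', 'r1', 'r3'] at ['0xe1', '0xe0', '0xdf']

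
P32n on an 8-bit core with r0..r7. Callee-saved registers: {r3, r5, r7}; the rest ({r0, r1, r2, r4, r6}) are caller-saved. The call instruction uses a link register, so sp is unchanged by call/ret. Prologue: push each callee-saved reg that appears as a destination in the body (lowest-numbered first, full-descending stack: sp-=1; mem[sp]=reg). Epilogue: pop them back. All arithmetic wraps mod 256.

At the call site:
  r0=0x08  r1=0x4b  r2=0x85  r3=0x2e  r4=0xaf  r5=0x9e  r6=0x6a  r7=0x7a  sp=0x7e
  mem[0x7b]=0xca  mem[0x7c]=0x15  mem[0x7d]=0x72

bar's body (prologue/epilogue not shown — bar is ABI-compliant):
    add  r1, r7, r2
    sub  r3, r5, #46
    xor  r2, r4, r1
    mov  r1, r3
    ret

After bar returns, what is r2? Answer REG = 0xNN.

REG = 0x50

prologue: push r3 → mem[0x7d]=0x2e, sp=0x7d
body[0] add  r1, r7, r2 → r1=0xff
body[1] sub  r3, r5, #46 → r3=0x70
body[2] xor  r2, r4, r1 → r2=0x50
body[3] mov  r1, r3 → r1=0x70
epilogue: pop r3=0x2e, sp=0x7e
r2 is caller-saved → body value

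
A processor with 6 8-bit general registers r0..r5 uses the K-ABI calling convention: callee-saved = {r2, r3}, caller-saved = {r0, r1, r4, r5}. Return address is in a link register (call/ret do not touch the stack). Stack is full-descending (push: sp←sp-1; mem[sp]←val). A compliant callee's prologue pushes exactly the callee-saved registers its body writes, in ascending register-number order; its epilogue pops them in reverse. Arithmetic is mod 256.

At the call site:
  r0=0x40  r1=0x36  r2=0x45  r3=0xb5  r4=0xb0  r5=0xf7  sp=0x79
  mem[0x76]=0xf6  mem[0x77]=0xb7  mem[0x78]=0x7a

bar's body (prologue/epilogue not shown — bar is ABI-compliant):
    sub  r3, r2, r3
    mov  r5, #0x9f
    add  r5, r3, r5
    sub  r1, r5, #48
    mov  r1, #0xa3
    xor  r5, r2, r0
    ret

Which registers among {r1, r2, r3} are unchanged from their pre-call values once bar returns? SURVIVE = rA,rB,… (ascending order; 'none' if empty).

SURVIVE = r2,r3

prologue: push r3 -> mem[0x78]=0xb5, sp=0x78
body[0] sub  r3, r2, r3 -> r3=0x90
body[1] mov  r5, #0x9f -> r5=0x9f
body[2] add  r5, r3, r5 -> r5=0x2f
body[3] sub  r1, r5, #48 -> r1=0xff
body[4] mov  r1, #0xa3 -> r1=0xa3
body[5] xor  r5, r2, r0 -> r5=0x05
epilogue: pop r3=0xb5, sp=0x79
r1: caller-saved, written=True
r2: callee-saved, written=False
r3: callee-saved, written=True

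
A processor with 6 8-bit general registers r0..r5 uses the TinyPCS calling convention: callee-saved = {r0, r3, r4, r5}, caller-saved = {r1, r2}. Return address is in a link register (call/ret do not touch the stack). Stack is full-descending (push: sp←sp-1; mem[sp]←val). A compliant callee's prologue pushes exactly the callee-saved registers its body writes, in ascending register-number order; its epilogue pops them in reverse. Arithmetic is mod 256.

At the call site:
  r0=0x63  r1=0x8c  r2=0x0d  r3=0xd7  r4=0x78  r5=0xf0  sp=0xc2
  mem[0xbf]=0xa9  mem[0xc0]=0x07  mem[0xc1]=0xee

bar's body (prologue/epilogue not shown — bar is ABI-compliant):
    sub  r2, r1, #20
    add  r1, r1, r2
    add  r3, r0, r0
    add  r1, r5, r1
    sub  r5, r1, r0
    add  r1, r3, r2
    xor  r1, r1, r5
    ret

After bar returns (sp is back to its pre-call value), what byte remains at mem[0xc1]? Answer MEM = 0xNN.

prologue: push r3 → mem[0xc1]=0xd7, sp=0xc1
prologue: push r5 → mem[0xc0]=0xf0, sp=0xc0
body[0] sub  r2, r1, #20 → r2=0x78
body[1] add  r1, r1, r2 → r1=0x04
body[2] add  r3, r0, r0 → r3=0xc6
body[3] add  r1, r5, r1 → r1=0xf4
body[4] sub  r5, r1, r0 → r5=0x91
body[5] add  r1, r3, r2 → r1=0x3e
body[6] xor  r1, r1, r5 → r1=0xaf
epilogue: pop r5=0xf0, sp=0xc1
epilogue: pop r3=0xd7, sp=0xc2
prologue pushed ['r3', 'r5'] at ['0xc1', '0xc0']

MEM = 0xd7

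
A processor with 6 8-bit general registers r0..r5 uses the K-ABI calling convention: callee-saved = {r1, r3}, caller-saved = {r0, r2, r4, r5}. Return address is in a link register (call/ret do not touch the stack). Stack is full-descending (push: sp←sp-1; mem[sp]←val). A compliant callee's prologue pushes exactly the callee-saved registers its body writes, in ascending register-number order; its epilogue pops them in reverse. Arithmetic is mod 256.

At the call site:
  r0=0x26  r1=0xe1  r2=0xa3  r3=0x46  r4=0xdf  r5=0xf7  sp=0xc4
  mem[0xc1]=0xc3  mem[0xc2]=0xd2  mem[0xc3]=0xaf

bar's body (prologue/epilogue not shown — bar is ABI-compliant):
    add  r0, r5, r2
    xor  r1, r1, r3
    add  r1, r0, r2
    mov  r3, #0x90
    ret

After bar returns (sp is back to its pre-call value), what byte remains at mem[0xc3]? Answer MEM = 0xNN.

prologue: push r1 → mem[0xc3]=0xe1, sp=0xc3
prologue: push r3 → mem[0xc2]=0x46, sp=0xc2
body[0] add  r0, r5, r2 → r0=0x9a
body[1] xor  r1, r1, r3 → r1=0xa7
body[2] add  r1, r0, r2 → r1=0x3d
body[3] mov  r3, #0x90 → r3=0x90
epilogue: pop r3=0x46, sp=0xc3
epilogue: pop r1=0xe1, sp=0xc4
prologue pushed ['r1', 'r3'] at ['0xc3', '0xc2']

MEM = 0xe1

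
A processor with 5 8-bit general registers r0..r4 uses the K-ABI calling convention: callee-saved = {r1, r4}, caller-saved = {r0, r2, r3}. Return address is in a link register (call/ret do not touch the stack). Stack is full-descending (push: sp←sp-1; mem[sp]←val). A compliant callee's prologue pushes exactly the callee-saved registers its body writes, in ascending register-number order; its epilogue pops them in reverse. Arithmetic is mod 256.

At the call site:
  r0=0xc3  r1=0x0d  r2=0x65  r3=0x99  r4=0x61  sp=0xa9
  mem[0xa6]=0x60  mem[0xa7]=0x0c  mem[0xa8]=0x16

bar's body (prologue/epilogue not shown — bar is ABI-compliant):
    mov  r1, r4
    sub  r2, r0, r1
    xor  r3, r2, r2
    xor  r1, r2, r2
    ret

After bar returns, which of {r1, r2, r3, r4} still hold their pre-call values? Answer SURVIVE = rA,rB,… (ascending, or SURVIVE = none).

prologue: push r1 -> mem[0xa8]=0x0d, sp=0xa8
body[0] mov  r1, r4 -> r1=0x61
body[1] sub  r2, r0, r1 -> r2=0x62
body[2] xor  r3, r2, r2 -> r3=0x00
body[3] xor  r1, r2, r2 -> r1=0x00
epilogue: pop r1=0x0d, sp=0xa9
r1: callee-saved, written=True
r2: caller-saved, written=True
r3: caller-saved, written=True
r4: callee-saved, written=False

SURVIVE = r1,r4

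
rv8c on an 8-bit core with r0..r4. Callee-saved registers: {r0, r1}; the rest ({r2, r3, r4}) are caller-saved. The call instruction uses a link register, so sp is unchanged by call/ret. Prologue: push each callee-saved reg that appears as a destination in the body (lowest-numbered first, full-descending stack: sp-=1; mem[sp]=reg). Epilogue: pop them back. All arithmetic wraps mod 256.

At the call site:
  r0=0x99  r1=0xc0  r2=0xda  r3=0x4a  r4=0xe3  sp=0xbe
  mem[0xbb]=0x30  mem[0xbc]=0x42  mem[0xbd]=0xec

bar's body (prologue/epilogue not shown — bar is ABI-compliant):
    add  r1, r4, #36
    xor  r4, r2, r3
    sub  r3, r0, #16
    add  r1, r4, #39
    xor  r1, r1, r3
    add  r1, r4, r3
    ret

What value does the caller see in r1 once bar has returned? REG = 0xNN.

prologue: push r1 → mem[0xbd]=0xc0, sp=0xbd
body[0] add  r1, r4, #36 → r1=0x07
body[1] xor  r4, r2, r3 → r4=0x90
body[2] sub  r3, r0, #16 → r3=0x89
body[3] add  r1, r4, #39 → r1=0xb7
body[4] xor  r1, r1, r3 → r1=0x3e
body[5] add  r1, r4, r3 → r1=0x19
epilogue: pop r1=0xc0, sp=0xbe
r1 is callee-saved → restored

REG = 0xc0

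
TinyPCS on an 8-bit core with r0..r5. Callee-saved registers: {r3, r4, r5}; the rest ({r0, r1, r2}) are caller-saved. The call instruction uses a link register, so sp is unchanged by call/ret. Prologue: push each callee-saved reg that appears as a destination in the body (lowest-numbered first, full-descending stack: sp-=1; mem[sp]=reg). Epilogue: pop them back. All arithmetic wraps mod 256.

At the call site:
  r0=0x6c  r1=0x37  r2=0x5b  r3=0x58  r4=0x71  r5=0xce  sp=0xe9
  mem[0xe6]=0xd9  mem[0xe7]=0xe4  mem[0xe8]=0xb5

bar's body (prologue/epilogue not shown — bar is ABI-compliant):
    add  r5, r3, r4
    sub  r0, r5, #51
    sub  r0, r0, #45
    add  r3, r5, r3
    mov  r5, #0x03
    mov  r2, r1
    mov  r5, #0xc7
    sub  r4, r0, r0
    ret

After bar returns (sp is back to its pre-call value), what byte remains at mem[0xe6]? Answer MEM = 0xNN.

prologue: push r3 → mem[0xe8]=0x58, sp=0xe8
prologue: push r4 → mem[0xe7]=0x71, sp=0xe7
prologue: push r5 → mem[0xe6]=0xce, sp=0xe6
body[0] add  r5, r3, r4 → r5=0xc9
body[1] sub  r0, r5, #51 → r0=0x96
body[2] sub  r0, r0, #45 → r0=0x69
body[3] add  r3, r5, r3 → r3=0x21
body[4] mov  r5, #0x03 → r5=0x03
body[5] mov  r2, r1 → r2=0x37
body[6] mov  r5, #0xc7 → r5=0xc7
body[7] sub  r4, r0, r0 → r4=0x00
epilogue: pop r5=0xce, sp=0xe7
epilogue: pop r4=0x71, sp=0xe8
epilogue: pop r3=0x58, sp=0xe9
prologue pushed ['r3', 'r4', 'r5'] at ['0xe8', '0xe7', '0xe6']

MEM = 0xce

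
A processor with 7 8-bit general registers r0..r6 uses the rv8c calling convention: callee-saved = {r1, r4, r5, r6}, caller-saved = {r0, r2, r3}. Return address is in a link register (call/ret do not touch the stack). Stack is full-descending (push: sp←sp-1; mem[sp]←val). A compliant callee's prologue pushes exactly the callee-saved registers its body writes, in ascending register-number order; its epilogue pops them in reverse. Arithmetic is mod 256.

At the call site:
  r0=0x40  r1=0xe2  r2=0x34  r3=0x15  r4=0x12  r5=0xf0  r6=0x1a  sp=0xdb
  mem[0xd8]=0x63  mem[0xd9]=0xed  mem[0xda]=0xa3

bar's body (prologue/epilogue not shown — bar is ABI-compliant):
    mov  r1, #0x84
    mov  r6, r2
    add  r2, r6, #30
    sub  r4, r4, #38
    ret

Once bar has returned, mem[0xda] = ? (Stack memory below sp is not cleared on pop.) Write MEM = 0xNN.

MEM = 0xe2

prologue: push r1 → mem[0xda]=0xe2, sp=0xda
prologue: push r4 → mem[0xd9]=0x12, sp=0xd9
prologue: push r6 → mem[0xd8]=0x1a, sp=0xd8
body[0] mov  r1, #0x84 → r1=0x84
body[1] mov  r6, r2 → r6=0x34
body[2] add  r2, r6, #30 → r2=0x52
body[3] sub  r4, r4, #38 → r4=0xec
epilogue: pop r6=0x1a, sp=0xd9
epilogue: pop r4=0x12, sp=0xda
epilogue: pop r1=0xe2, sp=0xdb
prologue pushed ['r1', 'r4', 'r6'] at ['0xda', '0xd9', '0xd8']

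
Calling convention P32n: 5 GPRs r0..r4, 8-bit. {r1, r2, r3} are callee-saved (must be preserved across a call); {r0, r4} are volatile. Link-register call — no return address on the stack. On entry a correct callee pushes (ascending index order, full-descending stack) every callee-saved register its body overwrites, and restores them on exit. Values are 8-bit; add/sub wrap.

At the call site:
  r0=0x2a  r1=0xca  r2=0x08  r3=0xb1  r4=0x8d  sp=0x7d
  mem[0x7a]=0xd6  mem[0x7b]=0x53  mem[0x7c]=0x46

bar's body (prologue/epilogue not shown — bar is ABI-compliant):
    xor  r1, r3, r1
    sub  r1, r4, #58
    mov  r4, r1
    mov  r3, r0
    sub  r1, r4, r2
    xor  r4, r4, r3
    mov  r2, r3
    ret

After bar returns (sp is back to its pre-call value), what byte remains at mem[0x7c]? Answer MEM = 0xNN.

MEM = 0xca

prologue: push r1 -> mem[0x7c]=0xca, sp=0x7c
prologue: push r2 -> mem[0x7b]=0x08, sp=0x7b
prologue: push r3 -> mem[0x7a]=0xb1, sp=0x7a
body[0] xor  r1, r3, r1 -> r1=0x7b
body[1] sub  r1, r4, #58 -> r1=0x53
body[2] mov  r4, r1 -> r4=0x53
body[3] mov  r3, r0 -> r3=0x2a
body[4] sub  r1, r4, r2 -> r1=0x4b
body[5] xor  r4, r4, r3 -> r4=0x79
body[6] mov  r2, r3 -> r2=0x2a
epilogue: pop r3=0xb1, sp=0x7b
epilogue: pop r2=0x08, sp=0x7c
epilogue: pop r1=0xca, sp=0x7d
prologue pushed ['r1', 'r2', 'r3'] at ['0x7c', '0x7b', '0x7a']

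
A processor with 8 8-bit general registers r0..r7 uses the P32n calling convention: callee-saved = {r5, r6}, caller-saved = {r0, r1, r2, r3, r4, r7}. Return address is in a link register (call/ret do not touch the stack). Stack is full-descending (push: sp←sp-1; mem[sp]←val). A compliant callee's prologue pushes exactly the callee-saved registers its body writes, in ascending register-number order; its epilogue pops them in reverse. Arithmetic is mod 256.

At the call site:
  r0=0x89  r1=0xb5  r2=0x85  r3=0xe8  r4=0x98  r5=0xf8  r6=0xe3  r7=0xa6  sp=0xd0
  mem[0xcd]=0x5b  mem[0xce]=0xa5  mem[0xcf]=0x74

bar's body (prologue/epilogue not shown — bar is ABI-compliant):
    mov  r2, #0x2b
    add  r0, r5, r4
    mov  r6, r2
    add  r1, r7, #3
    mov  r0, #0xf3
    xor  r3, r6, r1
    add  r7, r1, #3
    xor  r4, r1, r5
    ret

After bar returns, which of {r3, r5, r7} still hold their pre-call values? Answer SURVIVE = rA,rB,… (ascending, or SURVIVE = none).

SURVIVE = r5

prologue: push r6 -> mem[0xcf]=0xe3, sp=0xcf
body[0] mov  r2, #0x2b -> r2=0x2b
body[1] add  r0, r5, r4 -> r0=0x90
body[2] mov  r6, r2 -> r6=0x2b
body[3] add  r1, r7, #3 -> r1=0xa9
body[4] mov  r0, #0xf3 -> r0=0xf3
body[5] xor  r3, r6, r1 -> r3=0x82
body[6] add  r7, r1, #3 -> r7=0xac
body[7] xor  r4, r1, r5 -> r4=0x51
epilogue: pop r6=0xe3, sp=0xd0
r3: caller-saved, written=True
r5: callee-saved, written=False
r7: caller-saved, written=True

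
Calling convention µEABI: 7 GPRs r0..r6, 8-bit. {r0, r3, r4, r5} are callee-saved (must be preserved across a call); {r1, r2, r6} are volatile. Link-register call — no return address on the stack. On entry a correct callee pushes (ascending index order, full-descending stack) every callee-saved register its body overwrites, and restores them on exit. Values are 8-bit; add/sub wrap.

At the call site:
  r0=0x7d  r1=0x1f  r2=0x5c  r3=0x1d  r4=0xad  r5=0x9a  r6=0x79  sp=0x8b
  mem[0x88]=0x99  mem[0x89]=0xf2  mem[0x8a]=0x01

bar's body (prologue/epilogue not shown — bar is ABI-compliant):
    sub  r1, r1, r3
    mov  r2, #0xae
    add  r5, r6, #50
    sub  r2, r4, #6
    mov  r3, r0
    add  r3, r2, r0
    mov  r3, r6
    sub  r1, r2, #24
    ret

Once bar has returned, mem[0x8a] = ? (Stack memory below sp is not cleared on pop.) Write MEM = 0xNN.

MEM = 0x1d

prologue: push r3 -> mem[0x8a]=0x1d, sp=0x8a
prologue: push r5 -> mem[0x89]=0x9a, sp=0x89
body[0] sub  r1, r1, r3 -> r1=0x02
body[1] mov  r2, #0xae -> r2=0xae
body[2] add  r5, r6, #50 -> r5=0xab
body[3] sub  r2, r4, #6 -> r2=0xa7
body[4] mov  r3, r0 -> r3=0x7d
body[5] add  r3, r2, r0 -> r3=0x24
body[6] mov  r3, r6 -> r3=0x79
body[7] sub  r1, r2, #24 -> r1=0x8f
epilogue: pop r5=0x9a, sp=0x8a
epilogue: pop r3=0x1d, sp=0x8b
prologue pushed ['r3', 'r5'] at ['0x8a', '0x89']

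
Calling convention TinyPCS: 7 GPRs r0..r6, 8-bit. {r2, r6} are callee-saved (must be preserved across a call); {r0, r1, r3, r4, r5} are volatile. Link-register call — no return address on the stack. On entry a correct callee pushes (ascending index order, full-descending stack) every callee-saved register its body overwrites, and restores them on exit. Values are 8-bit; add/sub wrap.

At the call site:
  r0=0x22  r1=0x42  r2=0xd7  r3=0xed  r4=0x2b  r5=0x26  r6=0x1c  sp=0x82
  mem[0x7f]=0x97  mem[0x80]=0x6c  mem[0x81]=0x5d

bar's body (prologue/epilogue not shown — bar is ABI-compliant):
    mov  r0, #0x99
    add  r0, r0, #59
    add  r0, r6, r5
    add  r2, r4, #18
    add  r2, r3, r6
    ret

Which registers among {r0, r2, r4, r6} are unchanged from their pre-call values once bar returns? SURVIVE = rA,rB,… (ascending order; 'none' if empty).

prologue: push r2 -> mem[0x81]=0xd7, sp=0x81
body[0] mov  r0, #0x99 -> r0=0x99
body[1] add  r0, r0, #59 -> r0=0xd4
body[2] add  r0, r6, r5 -> r0=0x42
body[3] add  r2, r4, #18 -> r2=0x3d
body[4] add  r2, r3, r6 -> r2=0x09
epilogue: pop r2=0xd7, sp=0x82
r0: caller-saved, written=True
r2: callee-saved, written=True
r4: caller-saved, written=False
r6: callee-saved, written=False

SURVIVE = r2,r4,r6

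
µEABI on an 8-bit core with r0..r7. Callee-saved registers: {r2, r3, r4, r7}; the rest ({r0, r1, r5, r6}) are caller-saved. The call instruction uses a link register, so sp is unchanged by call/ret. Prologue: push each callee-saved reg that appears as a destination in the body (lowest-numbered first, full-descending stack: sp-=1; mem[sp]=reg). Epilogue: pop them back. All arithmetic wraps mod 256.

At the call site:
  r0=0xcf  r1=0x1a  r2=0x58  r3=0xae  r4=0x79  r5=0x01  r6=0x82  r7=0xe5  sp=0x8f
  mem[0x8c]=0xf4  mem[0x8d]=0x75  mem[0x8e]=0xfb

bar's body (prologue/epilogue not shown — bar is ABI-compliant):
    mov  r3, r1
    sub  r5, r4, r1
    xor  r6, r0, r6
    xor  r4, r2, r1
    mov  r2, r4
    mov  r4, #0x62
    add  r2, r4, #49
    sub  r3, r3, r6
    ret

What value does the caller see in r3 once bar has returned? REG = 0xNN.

REG = 0xae

prologue: push r2 -> mem[0x8e]=0x58, sp=0x8e
prologue: push r3 -> mem[0x8d]=0xae, sp=0x8d
prologue: push r4 -> mem[0x8c]=0x79, sp=0x8c
body[0] mov  r3, r1 -> r3=0x1a
body[1] sub  r5, r4, r1 -> r5=0x5f
body[2] xor  r6, r0, r6 -> r6=0x4d
body[3] xor  r4, r2, r1 -> r4=0x42
body[4] mov  r2, r4 -> r2=0x42
body[5] mov  r4, #0x62 -> r4=0x62
body[6] add  r2, r4, #49 -> r2=0x93
body[7] sub  r3, r3, r6 -> r3=0xcd
epilogue: pop r4=0x79, sp=0x8d
epilogue: pop r3=0xae, sp=0x8e
epilogue: pop r2=0x58, sp=0x8f
r3 is callee-saved -> restored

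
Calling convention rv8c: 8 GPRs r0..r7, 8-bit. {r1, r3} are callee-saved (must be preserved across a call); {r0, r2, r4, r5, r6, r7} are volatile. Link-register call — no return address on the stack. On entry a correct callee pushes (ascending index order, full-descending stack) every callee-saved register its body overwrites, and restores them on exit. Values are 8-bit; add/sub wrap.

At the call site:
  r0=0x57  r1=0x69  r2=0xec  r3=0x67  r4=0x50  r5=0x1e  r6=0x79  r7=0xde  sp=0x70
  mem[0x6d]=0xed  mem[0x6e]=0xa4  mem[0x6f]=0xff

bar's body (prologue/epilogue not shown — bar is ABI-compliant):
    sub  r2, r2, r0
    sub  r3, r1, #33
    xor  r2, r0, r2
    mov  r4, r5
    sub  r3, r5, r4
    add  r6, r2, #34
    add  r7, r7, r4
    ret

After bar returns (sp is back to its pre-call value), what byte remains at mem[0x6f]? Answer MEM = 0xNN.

prologue: push r3 -> mem[0x6f]=0x67, sp=0x6f
body[0] sub  r2, r2, r0 -> r2=0x95
body[1] sub  r3, r1, #33 -> r3=0x48
body[2] xor  r2, r0, r2 -> r2=0xc2
body[3] mov  r4, r5 -> r4=0x1e
body[4] sub  r3, r5, r4 -> r3=0x00
body[5] add  r6, r2, #34 -> r6=0xe4
body[6] add  r7, r7, r4 -> r7=0xfc
epilogue: pop r3=0x67, sp=0x70
prologue pushed ['r3'] at ['0x6f']

MEM = 0x67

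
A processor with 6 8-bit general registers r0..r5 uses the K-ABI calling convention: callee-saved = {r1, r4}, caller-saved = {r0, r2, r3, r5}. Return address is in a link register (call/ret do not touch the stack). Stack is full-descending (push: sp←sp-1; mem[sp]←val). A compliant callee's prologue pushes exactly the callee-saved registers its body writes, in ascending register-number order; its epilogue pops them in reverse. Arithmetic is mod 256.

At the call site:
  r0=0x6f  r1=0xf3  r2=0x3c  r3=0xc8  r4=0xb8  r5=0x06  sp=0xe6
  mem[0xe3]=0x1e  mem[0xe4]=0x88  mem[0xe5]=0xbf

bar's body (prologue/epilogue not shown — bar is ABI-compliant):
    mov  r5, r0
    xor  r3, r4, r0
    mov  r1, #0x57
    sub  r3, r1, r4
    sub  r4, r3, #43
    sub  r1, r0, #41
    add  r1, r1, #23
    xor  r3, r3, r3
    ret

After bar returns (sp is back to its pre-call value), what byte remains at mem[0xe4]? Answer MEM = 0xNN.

prologue: push r1 → mem[0xe5]=0xf3, sp=0xe5
prologue: push r4 → mem[0xe4]=0xb8, sp=0xe4
body[0] mov  r5, r0 → r5=0x6f
body[1] xor  r3, r4, r0 → r3=0xd7
body[2] mov  r1, #0x57 → r1=0x57
body[3] sub  r3, r1, r4 → r3=0x9f
body[4] sub  r4, r3, #43 → r4=0x74
body[5] sub  r1, r0, #41 → r1=0x46
body[6] add  r1, r1, #23 → r1=0x5d
body[7] xor  r3, r3, r3 → r3=0x00
epilogue: pop r4=0xb8, sp=0xe5
epilogue: pop r1=0xf3, sp=0xe6
prologue pushed ['r1', 'r4'] at ['0xe5', '0xe4']

MEM = 0xb8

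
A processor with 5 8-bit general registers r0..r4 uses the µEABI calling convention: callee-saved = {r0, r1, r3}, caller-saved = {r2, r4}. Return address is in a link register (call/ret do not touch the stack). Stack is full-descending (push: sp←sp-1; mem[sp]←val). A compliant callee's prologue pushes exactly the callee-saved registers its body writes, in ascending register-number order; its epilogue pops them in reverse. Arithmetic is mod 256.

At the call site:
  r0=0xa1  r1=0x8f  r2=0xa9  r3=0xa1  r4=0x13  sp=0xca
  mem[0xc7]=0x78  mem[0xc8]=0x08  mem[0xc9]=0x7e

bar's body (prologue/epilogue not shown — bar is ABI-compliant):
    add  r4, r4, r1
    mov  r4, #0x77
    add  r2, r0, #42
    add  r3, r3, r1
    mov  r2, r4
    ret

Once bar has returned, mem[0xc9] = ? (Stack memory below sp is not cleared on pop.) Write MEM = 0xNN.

MEM = 0xa1

prologue: push r3 -> mem[0xc9]=0xa1, sp=0xc9
body[0] add  r4, r4, r1 -> r4=0xa2
body[1] mov  r4, #0x77 -> r4=0x77
body[2] add  r2, r0, #42 -> r2=0xcb
body[3] add  r3, r3, r1 -> r3=0x30
body[4] mov  r2, r4 -> r2=0x77
epilogue: pop r3=0xa1, sp=0xca
prologue pushed ['r3'] at ['0xc9']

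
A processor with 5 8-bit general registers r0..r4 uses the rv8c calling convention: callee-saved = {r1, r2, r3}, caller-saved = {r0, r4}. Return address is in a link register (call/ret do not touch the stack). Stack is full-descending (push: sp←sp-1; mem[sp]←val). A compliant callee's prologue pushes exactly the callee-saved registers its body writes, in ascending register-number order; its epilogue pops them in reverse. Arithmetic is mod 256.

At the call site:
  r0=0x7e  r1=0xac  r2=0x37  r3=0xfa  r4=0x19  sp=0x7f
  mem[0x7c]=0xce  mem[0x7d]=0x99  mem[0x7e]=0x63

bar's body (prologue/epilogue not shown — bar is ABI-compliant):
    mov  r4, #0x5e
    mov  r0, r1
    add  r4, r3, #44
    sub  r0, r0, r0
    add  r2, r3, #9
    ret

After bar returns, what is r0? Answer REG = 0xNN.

REG = 0x00

prologue: push r2 → mem[0x7e]=0x37, sp=0x7e
body[0] mov  r4, #0x5e → r4=0x5e
body[1] mov  r0, r1 → r0=0xac
body[2] add  r4, r3, #44 → r4=0x26
body[3] sub  r0, r0, r0 → r0=0x00
body[4] add  r2, r3, #9 → r2=0x03
epilogue: pop r2=0x37, sp=0x7f
r0 is caller-saved → body value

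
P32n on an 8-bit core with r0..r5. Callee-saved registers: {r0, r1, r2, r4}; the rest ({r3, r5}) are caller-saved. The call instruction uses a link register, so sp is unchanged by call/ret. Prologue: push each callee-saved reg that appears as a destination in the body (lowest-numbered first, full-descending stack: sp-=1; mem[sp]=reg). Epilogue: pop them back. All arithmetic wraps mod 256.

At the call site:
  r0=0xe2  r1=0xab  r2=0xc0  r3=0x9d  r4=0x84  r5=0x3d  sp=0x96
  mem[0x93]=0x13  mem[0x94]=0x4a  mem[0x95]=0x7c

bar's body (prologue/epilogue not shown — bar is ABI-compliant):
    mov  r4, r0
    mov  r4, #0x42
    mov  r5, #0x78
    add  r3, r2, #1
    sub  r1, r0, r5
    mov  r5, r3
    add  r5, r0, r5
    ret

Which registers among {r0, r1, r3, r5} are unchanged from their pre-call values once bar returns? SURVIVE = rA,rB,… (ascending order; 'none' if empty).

prologue: push r1 -> mem[0x95]=0xab, sp=0x95
prologue: push r4 -> mem[0x94]=0x84, sp=0x94
body[0] mov  r4, r0 -> r4=0xe2
body[1] mov  r4, #0x42 -> r4=0x42
body[2] mov  r5, #0x78 -> r5=0x78
body[3] add  r3, r2, #1 -> r3=0xc1
body[4] sub  r1, r0, r5 -> r1=0x6a
body[5] mov  r5, r3 -> r5=0xc1
body[6] add  r5, r0, r5 -> r5=0xa3
epilogue: pop r4=0x84, sp=0x95
epilogue: pop r1=0xab, sp=0x96
r0: callee-saved, written=False
r1: callee-saved, written=True
r3: caller-saved, written=True
r5: caller-saved, written=True

SURVIVE = r0,r1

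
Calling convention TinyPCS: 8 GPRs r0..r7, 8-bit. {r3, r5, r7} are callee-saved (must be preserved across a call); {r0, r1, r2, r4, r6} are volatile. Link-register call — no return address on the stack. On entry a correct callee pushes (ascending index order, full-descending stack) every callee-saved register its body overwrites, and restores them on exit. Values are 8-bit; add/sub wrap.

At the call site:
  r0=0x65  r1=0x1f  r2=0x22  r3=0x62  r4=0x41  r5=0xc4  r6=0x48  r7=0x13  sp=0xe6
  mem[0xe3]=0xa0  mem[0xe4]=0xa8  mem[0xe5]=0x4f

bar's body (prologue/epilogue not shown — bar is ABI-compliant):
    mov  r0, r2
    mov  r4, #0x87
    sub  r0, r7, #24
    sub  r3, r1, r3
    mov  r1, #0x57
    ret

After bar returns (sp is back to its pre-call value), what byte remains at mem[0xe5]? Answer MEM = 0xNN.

prologue: push r3 -> mem[0xe5]=0x62, sp=0xe5
body[0] mov  r0, r2 -> r0=0x22
body[1] mov  r4, #0x87 -> r4=0x87
body[2] sub  r0, r7, #24 -> r0=0xfb
body[3] sub  r3, r1, r3 -> r3=0xbd
body[4] mov  r1, #0x57 -> r1=0x57
epilogue: pop r3=0x62, sp=0xe6
prologue pushed ['r3'] at ['0xe5']

MEM = 0x62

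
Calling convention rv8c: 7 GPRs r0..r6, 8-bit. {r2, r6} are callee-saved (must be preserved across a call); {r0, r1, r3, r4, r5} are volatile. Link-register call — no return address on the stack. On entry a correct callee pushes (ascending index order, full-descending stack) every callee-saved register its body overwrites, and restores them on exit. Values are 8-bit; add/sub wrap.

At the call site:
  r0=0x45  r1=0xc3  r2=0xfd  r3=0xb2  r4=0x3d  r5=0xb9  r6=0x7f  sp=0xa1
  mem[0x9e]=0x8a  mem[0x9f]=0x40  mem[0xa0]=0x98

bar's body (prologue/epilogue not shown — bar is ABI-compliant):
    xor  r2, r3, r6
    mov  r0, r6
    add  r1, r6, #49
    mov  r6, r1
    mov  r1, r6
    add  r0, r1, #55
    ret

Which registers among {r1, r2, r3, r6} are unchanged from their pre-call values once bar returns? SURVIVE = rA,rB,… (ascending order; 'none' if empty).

SURVIVE = r2,r3,r6

prologue: push r2 → mem[0xa0]=0xfd, sp=0xa0
prologue: push r6 → mem[0x9f]=0x7f, sp=0x9f
body[0] xor  r2, r3, r6 → r2=0xcd
body[1] mov  r0, r6 → r0=0x7f
body[2] add  r1, r6, #49 → r1=0xb0
body[3] mov  r6, r1 → r6=0xb0
body[4] mov  r1, r6 → r1=0xb0
body[5] add  r0, r1, #55 → r0=0xe7
epilogue: pop r6=0x7f, sp=0xa0
epilogue: pop r2=0xfd, sp=0xa1
r1: caller-saved, written=True
r2: callee-saved, written=True
r3: caller-saved, written=False
r6: callee-saved, written=True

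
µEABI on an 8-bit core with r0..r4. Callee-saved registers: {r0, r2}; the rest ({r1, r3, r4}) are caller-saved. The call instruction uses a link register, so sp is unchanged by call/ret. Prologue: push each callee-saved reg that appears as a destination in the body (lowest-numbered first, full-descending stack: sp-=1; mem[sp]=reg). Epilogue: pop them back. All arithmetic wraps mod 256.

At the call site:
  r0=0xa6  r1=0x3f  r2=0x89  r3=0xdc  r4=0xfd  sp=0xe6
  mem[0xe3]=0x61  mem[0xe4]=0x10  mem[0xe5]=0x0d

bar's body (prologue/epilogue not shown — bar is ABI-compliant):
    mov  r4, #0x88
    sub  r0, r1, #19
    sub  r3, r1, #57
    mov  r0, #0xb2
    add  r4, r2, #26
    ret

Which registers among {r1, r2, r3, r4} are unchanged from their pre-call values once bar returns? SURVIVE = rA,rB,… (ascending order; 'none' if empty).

SURVIVE = r1,r2

prologue: push r0 → mem[0xe5]=0xa6, sp=0xe5
body[0] mov  r4, #0x88 → r4=0x88
body[1] sub  r0, r1, #19 → r0=0x2c
body[2] sub  r3, r1, #57 → r3=0x06
body[3] mov  r0, #0xb2 → r0=0xb2
body[4] add  r4, r2, #26 → r4=0xa3
epilogue: pop r0=0xa6, sp=0xe6
r1: caller-saved, written=False
r2: callee-saved, written=False
r3: caller-saved, written=True
r4: caller-saved, written=True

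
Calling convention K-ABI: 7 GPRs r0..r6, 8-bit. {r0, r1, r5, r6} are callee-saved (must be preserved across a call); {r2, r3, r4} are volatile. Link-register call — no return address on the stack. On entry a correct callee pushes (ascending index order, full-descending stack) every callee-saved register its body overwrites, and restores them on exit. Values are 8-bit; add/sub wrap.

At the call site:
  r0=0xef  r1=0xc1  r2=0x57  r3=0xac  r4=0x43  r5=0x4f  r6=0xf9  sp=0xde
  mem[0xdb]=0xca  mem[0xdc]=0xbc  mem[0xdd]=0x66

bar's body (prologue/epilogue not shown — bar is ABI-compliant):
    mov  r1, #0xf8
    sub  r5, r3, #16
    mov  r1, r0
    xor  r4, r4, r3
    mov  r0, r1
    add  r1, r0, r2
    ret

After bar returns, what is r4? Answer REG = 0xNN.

prologue: push r0 -> mem[0xdd]=0xef, sp=0xdd
prologue: push r1 -> mem[0xdc]=0xc1, sp=0xdc
prologue: push r5 -> mem[0xdb]=0x4f, sp=0xdb
body[0] mov  r1, #0xf8 -> r1=0xf8
body[1] sub  r5, r3, #16 -> r5=0x9c
body[2] mov  r1, r0 -> r1=0xef
body[3] xor  r4, r4, r3 -> r4=0xef
body[4] mov  r0, r1 -> r0=0xef
body[5] add  r1, r0, r2 -> r1=0x46
epilogue: pop r5=0x4f, sp=0xdc
epilogue: pop r1=0xc1, sp=0xdd
epilogue: pop r0=0xef, sp=0xde
r4 is caller-saved -> body value

REG = 0xef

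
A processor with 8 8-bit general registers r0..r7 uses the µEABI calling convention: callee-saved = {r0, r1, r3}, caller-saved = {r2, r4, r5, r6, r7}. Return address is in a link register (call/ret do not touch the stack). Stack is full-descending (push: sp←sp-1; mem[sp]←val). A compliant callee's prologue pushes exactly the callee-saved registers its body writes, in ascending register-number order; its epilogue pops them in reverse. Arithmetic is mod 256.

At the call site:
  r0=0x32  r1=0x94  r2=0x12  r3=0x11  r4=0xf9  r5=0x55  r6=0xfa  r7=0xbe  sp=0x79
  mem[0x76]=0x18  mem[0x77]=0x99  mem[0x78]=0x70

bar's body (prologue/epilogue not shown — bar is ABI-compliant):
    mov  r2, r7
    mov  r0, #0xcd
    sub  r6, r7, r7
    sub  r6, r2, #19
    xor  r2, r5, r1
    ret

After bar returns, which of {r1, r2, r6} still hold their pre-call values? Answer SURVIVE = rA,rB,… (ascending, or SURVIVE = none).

SURVIVE = r1

prologue: push r0 -> mem[0x78]=0x32, sp=0x78
body[0] mov  r2, r7 -> r2=0xbe
body[1] mov  r0, #0xcd -> r0=0xcd
body[2] sub  r6, r7, r7 -> r6=0x00
body[3] sub  r6, r2, #19 -> r6=0xab
body[4] xor  r2, r5, r1 -> r2=0xc1
epilogue: pop r0=0x32, sp=0x79
r1: callee-saved, written=False
r2: caller-saved, written=True
r6: caller-saved, written=True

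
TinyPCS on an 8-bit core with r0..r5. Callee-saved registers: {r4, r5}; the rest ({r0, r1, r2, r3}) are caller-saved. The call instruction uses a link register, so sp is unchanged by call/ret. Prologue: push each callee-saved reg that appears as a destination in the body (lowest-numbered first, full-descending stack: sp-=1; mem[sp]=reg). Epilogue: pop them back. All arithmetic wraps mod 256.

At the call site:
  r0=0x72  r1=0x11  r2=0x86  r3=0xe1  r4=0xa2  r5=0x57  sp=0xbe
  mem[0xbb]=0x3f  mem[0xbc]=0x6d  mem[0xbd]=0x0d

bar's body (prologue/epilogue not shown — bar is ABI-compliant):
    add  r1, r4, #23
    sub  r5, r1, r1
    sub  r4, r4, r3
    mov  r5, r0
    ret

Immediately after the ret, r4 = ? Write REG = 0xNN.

REG = 0xa2

prologue: push r4 -> mem[0xbd]=0xa2, sp=0xbd
prologue: push r5 -> mem[0xbc]=0x57, sp=0xbc
body[0] add  r1, r4, #23 -> r1=0xb9
body[1] sub  r5, r1, r1 -> r5=0x00
body[2] sub  r4, r4, r3 -> r4=0xc1
body[3] mov  r5, r0 -> r5=0x72
epilogue: pop r5=0x57, sp=0xbd
epilogue: pop r4=0xa2, sp=0xbe
r4 is callee-saved -> restored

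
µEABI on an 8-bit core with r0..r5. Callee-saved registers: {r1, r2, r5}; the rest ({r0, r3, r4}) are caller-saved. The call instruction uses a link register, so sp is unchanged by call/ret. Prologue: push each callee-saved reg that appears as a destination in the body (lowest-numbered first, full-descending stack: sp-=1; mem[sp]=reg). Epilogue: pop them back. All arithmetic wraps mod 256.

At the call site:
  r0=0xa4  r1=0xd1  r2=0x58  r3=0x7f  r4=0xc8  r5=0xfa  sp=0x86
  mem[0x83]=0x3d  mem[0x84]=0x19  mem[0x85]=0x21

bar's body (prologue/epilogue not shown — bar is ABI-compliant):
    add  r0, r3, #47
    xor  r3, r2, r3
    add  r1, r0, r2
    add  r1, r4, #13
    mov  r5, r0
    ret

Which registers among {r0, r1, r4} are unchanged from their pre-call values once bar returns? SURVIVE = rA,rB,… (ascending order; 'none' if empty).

SURVIVE = r1,r4

prologue: push r1 → mem[0x85]=0xd1, sp=0x85
prologue: push r5 → mem[0x84]=0xfa, sp=0x84
body[0] add  r0, r3, #47 → r0=0xae
body[1] xor  r3, r2, r3 → r3=0x27
body[2] add  r1, r0, r2 → r1=0x06
body[3] add  r1, r4, #13 → r1=0xd5
body[4] mov  r5, r0 → r5=0xae
epilogue: pop r5=0xfa, sp=0x85
epilogue: pop r1=0xd1, sp=0x86
r0: caller-saved, written=True
r1: callee-saved, written=True
r4: caller-saved, written=False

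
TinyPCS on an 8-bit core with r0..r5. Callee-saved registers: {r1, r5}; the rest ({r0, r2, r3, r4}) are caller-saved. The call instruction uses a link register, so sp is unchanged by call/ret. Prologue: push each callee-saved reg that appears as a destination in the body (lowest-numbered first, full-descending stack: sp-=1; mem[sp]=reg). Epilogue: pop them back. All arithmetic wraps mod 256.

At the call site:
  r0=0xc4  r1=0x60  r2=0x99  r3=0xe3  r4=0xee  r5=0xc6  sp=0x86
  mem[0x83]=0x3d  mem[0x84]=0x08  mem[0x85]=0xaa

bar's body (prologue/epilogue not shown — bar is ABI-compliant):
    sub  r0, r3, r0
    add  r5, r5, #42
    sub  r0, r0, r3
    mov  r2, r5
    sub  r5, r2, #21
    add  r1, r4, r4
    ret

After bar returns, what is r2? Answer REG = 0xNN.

prologue: push r1 -> mem[0x85]=0x60, sp=0x85
prologue: push r5 -> mem[0x84]=0xc6, sp=0x84
body[0] sub  r0, r3, r0 -> r0=0x1f
body[1] add  r5, r5, #42 -> r5=0xf0
body[2] sub  r0, r0, r3 -> r0=0x3c
body[3] mov  r2, r5 -> r2=0xf0
body[4] sub  r5, r2, #21 -> r5=0xdb
body[5] add  r1, r4, r4 -> r1=0xdc
epilogue: pop r5=0xc6, sp=0x85
epilogue: pop r1=0x60, sp=0x86
r2 is caller-saved -> body value

REG = 0xf0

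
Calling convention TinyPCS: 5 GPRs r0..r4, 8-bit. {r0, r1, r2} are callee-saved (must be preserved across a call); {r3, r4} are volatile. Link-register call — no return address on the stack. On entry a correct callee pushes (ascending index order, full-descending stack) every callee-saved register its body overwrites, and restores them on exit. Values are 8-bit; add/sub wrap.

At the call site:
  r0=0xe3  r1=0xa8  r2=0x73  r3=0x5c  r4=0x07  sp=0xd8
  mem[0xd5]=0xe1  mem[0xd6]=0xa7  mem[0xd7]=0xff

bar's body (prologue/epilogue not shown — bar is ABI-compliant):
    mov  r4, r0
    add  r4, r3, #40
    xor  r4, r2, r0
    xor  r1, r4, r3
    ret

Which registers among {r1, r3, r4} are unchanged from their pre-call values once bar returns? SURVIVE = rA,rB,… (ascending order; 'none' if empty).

prologue: push r1 → mem[0xd7]=0xa8, sp=0xd7
body[0] mov  r4, r0 → r4=0xe3
body[1] add  r4, r3, #40 → r4=0x84
body[2] xor  r4, r2, r0 → r4=0x90
body[3] xor  r1, r4, r3 → r1=0xcc
epilogue: pop r1=0xa8, sp=0xd8
r1: callee-saved, written=True
r3: caller-saved, written=False
r4: caller-saved, written=True

SURVIVE = r1,r3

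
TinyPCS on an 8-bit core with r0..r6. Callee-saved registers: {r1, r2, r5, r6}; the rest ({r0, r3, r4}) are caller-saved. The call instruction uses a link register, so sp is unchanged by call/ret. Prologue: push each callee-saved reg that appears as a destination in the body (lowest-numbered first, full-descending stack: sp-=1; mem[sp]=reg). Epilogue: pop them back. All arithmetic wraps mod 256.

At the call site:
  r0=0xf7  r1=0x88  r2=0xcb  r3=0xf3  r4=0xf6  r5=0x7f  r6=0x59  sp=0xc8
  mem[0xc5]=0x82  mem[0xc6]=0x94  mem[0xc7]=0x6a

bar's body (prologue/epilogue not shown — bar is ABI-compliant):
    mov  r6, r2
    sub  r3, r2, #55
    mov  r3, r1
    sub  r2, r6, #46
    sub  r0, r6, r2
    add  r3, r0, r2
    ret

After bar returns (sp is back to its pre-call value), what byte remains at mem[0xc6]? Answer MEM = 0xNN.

MEM = 0x59

prologue: push r2 -> mem[0xc7]=0xcb, sp=0xc7
prologue: push r6 -> mem[0xc6]=0x59, sp=0xc6
body[0] mov  r6, r2 -> r6=0xcb
body[1] sub  r3, r2, #55 -> r3=0x94
body[2] mov  r3, r1 -> r3=0x88
body[3] sub  r2, r6, #46 -> r2=0x9d
body[4] sub  r0, r6, r2 -> r0=0x2e
body[5] add  r3, r0, r2 -> r3=0xcb
epilogue: pop r6=0x59, sp=0xc7
epilogue: pop r2=0xcb, sp=0xc8
prologue pushed ['r2', 'r6'] at ['0xc7', '0xc6']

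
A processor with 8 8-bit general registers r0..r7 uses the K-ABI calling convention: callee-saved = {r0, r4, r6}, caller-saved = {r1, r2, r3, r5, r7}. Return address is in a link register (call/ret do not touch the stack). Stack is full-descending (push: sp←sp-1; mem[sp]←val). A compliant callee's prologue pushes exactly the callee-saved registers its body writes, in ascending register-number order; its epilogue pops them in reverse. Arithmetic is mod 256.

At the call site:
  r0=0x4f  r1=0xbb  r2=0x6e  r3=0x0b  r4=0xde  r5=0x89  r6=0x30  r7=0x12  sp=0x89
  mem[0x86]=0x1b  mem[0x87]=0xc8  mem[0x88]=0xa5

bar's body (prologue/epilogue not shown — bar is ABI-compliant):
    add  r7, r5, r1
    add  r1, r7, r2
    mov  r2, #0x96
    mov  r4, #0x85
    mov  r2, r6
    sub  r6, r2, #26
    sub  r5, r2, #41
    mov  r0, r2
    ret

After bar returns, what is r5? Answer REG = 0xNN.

REG = 0x07

prologue: push r0 → mem[0x88]=0x4f, sp=0x88
prologue: push r4 → mem[0x87]=0xde, sp=0x87
prologue: push r6 → mem[0x86]=0x30, sp=0x86
body[0] add  r7, r5, r1 → r7=0x44
body[1] add  r1, r7, r2 → r1=0xb2
body[2] mov  r2, #0x96 → r2=0x96
body[3] mov  r4, #0x85 → r4=0x85
body[4] mov  r2, r6 → r2=0x30
body[5] sub  r6, r2, #26 → r6=0x16
body[6] sub  r5, r2, #41 → r5=0x07
body[7] mov  r0, r2 → r0=0x30
epilogue: pop r6=0x30, sp=0x87
epilogue: pop r4=0xde, sp=0x88
epilogue: pop r0=0x4f, sp=0x89
r5 is caller-saved → body value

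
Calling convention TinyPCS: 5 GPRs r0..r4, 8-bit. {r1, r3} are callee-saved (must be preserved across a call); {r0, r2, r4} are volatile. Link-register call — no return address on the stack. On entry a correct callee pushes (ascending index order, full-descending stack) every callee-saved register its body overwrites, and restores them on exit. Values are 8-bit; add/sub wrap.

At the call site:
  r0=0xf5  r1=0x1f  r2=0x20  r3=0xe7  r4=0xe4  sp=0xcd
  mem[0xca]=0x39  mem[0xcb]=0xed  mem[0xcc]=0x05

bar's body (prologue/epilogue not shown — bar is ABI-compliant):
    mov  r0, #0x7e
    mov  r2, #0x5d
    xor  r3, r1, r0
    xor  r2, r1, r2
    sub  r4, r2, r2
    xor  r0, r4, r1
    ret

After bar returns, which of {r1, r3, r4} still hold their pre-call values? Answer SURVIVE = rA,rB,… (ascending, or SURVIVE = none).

SURVIVE = r1,r3

prologue: push r3 → mem[0xcc]=0xe7, sp=0xcc
body[0] mov  r0, #0x7e → r0=0x7e
body[1] mov  r2, #0x5d → r2=0x5d
body[2] xor  r3, r1, r0 → r3=0x61
body[3] xor  r2, r1, r2 → r2=0x42
body[4] sub  r4, r2, r2 → r4=0x00
body[5] xor  r0, r4, r1 → r0=0x1f
epilogue: pop r3=0xe7, sp=0xcd
r1: callee-saved, written=False
r3: callee-saved, written=True
r4: caller-saved, written=True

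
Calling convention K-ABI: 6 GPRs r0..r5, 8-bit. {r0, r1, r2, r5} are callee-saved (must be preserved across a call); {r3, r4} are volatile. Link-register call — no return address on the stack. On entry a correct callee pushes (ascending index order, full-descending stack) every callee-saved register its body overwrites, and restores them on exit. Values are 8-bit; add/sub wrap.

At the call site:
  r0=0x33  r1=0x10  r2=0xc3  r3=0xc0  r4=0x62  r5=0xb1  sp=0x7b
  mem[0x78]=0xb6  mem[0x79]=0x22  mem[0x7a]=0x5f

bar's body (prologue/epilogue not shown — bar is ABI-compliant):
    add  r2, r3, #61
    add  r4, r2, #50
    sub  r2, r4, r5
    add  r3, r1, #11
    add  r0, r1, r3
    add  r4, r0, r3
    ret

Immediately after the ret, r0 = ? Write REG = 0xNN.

REG = 0x33

prologue: push r0 -> mem[0x7a]=0x33, sp=0x7a
prologue: push r2 -> mem[0x79]=0xc3, sp=0x79
body[0] add  r2, r3, #61 -> r2=0xfd
body[1] add  r4, r2, #50 -> r4=0x2f
body[2] sub  r2, r4, r5 -> r2=0x7e
body[3] add  r3, r1, #11 -> r3=0x1b
body[4] add  r0, r1, r3 -> r0=0x2b
body[5] add  r4, r0, r3 -> r4=0x46
epilogue: pop r2=0xc3, sp=0x7a
epilogue: pop r0=0x33, sp=0x7b
r0 is callee-saved -> restored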